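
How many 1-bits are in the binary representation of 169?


0b10101001 has 4 set bits

4


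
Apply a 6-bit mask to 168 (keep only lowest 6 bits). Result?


168 & 63 = 40

40


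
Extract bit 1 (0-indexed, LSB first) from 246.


0b11110110, position 1 = 1

1


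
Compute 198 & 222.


0b11000110 & 0b11011110 = 0b11000110 = 198

198


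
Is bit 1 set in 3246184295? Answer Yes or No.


0b11000001011111001101011101100111, bit 1 = 1. Yes

Yes


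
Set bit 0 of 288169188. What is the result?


288169188 | (1 << 0) = 288169188 | 1 = 288169189

288169189


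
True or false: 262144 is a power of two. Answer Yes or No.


0b1000000000000000000. Only one bit set => Yes

Yes


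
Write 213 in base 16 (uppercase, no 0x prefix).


213 = D5 hex

D5


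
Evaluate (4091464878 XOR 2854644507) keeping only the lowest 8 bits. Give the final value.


Step 1: 4091464878 ^ 2854644507 = 1509468085
Step 2: 1509468085 & 255 = 181

181


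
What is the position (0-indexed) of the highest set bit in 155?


0b10011011. Highest set bit at position 7

7


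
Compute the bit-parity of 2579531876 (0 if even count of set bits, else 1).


0b10011001110000001000100001100100 has 11 ones => parity 1

1


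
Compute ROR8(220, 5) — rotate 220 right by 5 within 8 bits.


Rotate 0b11011100 right by 5 (8-bit) = 0b11100110 = 230

230


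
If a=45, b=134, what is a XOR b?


45 ^ 134 = 171

171


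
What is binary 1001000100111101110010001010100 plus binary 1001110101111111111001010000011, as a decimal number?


1001000100111101110010001010100 + 1001110101111111111001010000011 = 10010111010111101101011011010111 = 2539574999

2539574999


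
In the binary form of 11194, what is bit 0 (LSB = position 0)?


0b10101110111010, position 0 = 0

0


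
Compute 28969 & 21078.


0b111000100101001 & 0b101001001010110 = 0b101000000000000 = 20480

20480


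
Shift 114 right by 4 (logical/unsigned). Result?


0b1110010 >> 4 = 0b111 = 7

7


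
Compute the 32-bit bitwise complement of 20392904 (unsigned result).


~0b1001101110010101111001000 = 0b11111110110010001101010000110111 = 4274574391 (32-bit unsigned)

4274574391


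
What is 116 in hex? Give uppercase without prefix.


116 = 74 hex

74


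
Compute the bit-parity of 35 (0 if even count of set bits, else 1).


0b100011 has 3 ones => parity 1

1


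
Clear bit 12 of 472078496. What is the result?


472078496 & ~(1 << 12) = 472074400

472074400


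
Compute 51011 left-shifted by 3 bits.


0b1100011101000011 << 3 = 0b1100011101000011000 = 408088

408088


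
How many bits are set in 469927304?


0b11100000000101000010110001000 has 9 set bits

9


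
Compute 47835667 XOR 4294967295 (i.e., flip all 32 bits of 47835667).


47835667 ^ 4294967295 = 4247131628

4247131628


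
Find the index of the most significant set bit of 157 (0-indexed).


0b10011101. Highest set bit at position 7

7


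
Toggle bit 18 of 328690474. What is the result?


328690474 ^ (1 << 18) = 328690474 ^ 262144 = 328428330

328428330


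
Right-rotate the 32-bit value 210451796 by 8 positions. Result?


Rotate 0b1100100010110011110101010100 right by 8 (32-bit) = 0b1010100000011001000101100111101 = 1410108221

1410108221


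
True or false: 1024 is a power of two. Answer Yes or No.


0b10000000000. Only one bit set => Yes

Yes


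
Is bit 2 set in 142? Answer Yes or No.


0b10001110, bit 2 = 1. Yes

Yes


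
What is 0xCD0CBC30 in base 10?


CD0CBC30 hex = 3440163888 decimal

3440163888


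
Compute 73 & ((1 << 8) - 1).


73 & 255 = 73

73


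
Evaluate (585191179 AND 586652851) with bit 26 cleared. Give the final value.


Step 1: 585191179 & 586652851 = 585174019
Step 2: 585174019 & ~(1 << 26) = 585174019

585174019


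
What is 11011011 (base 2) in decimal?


11011011 in decimal = 219

219


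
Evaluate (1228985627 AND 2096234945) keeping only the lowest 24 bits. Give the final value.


Step 1: 1228985627 & 2096234945 = 1212154113
Step 2: 1212154113 & 16777215 = 4194561

4194561


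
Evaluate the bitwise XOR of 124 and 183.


0b1111100 ^ 0b10110111 = 0b11001011 = 203

203


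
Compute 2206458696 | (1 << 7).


2206458696 | (1 << 7) = 2206458696 | 128 = 2206458824

2206458824


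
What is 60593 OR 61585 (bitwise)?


0b1110110010110001 | 0b1111000010010001 = 0b1111110010110001 = 64689

64689


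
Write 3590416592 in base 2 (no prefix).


3590416592 = 11010110000000010110100011010000 in binary

11010110000000010110100011010000


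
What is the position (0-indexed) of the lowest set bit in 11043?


0b10101100100011. Lowest set bit at position 0

0


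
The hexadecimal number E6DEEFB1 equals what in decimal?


E6DEEFB1 hex = 3873370033 decimal

3873370033


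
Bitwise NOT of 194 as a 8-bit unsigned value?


~0b11000010 = 0b111101 = 61 (8-bit unsigned)

61


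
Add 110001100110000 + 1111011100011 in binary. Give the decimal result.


110001100110000 + 1111011100011 = 1000001000010011 = 33299

33299


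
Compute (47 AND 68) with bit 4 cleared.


Step 1: 47 & 68 = 4
Step 2: 4 & ~(1 << 4) = 4

4


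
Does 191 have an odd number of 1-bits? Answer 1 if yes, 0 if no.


0b10111111 has 7 ones => parity 1

1


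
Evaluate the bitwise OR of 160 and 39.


0b10100000 | 0b100111 = 0b10100111 = 167

167


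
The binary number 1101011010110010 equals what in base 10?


1101011010110010 in decimal = 54962

54962


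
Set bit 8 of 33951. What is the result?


33951 | (1 << 8) = 33951 | 256 = 34207

34207


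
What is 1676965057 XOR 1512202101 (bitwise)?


0b1100011111101000111010011000001 ^ 0b1011010001000100101111101110101 = 0b111001110101100010101110110100 = 970337204

970337204


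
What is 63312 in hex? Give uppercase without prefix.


63312 = F750 hex

F750


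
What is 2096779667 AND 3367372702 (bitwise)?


0b1111100111110100101000110010011 & 0b11001000101101100000011110011110 = 0b1001000101100100000000110010010 = 1219625362

1219625362


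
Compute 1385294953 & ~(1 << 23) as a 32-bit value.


1385294953 & ~(1 << 23) = 1376906345

1376906345


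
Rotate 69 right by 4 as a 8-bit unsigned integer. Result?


Rotate 0b1000101 right by 4 (8-bit) = 0b1010100 = 84

84


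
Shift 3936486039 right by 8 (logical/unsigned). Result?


0b11101010101000100000001010010111 >> 8 = 0b111010101010001000000010 = 15376898

15376898


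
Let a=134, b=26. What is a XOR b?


134 ^ 26 = 156

156


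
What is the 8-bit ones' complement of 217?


217 ^ 255 = 38

38


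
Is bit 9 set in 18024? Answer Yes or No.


0b100011001101000, bit 9 = 1. Yes

Yes


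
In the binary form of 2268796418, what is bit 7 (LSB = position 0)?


0b10000111001110110001011000000010, position 7 = 0

0


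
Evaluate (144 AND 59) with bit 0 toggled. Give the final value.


Step 1: 144 & 59 = 16
Step 2: 16 ^ (1 << 0) = 16 ^ 1 = 17

17


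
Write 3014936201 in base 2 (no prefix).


3014936201 = 10110011101101000100011010001001 in binary

10110011101101000100011010001001


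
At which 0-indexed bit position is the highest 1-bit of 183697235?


0b1010111100101111111101010011. Highest set bit at position 27

27


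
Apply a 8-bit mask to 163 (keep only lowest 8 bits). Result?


163 & 255 = 163

163


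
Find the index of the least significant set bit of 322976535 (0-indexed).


0b10011010000000011101100010111. Lowest set bit at position 0

0


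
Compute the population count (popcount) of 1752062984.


0b1101000011011100101110000001000 has 13 set bits

13


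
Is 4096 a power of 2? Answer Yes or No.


0b1000000000000. Only one bit set => Yes

Yes


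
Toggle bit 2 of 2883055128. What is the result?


2883055128 ^ (1 << 2) = 2883055128 ^ 4 = 2883055132

2883055132


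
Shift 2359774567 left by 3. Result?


0b10001100101001110100110101100111 << 3 = 0b10001100101001110100110101100111000 = 18878196536

18878196536


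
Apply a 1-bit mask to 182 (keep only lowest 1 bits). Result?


182 & 1 = 0

0


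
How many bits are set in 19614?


0b100110010011110 has 8 set bits

8


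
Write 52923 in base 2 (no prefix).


52923 = 1100111010111011 in binary

1100111010111011


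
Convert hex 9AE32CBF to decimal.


9AE32CBF hex = 2598579391 decimal

2598579391


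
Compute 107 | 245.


0b1101011 | 0b11110101 = 0b11111111 = 255

255


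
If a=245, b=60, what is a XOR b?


245 ^ 60 = 201

201


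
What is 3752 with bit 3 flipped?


3752 ^ (1 << 3) = 3752 ^ 8 = 3744

3744


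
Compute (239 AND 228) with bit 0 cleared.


Step 1: 239 & 228 = 228
Step 2: 228 & ~(1 << 0) = 228

228


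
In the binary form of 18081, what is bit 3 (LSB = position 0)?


0b100011010100001, position 3 = 0

0


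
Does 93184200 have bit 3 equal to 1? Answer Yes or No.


0b101100011011110000011001000, bit 3 = 1. Yes

Yes


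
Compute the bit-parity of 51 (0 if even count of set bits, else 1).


0b110011 has 4 ones => parity 0

0


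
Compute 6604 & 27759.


0b1100111001100 & 0b110110001101111 = 0b100001001100 = 2124

2124


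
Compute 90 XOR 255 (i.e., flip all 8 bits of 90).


90 ^ 255 = 165

165


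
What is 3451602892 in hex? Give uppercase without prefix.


3451602892 = CDBB47CC hex

CDBB47CC


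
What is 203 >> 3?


0b11001011 >> 3 = 0b11001 = 25

25


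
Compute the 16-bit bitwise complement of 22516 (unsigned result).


~0b101011111110100 = 0b1010100000001011 = 43019 (16-bit unsigned)

43019


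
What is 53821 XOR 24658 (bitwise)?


0b1101001000111101 ^ 0b110000001010010 = 0b1011001001101111 = 45679

45679


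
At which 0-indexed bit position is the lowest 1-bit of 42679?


0b1010011010110111. Lowest set bit at position 0

0


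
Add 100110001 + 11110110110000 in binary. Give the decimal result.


100110001 + 11110110110000 = 11111011100001 = 16097

16097


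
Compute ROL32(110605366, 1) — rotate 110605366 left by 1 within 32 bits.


Rotate 0b110100101111011010000110110 left by 1 (32-bit) = 0b1101001011110110100001101100 = 221210732

221210732


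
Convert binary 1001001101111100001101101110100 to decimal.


1001001101111100001101101110100 in decimal = 1237195636

1237195636


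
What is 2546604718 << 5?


0b10010111110010100001101010101110 << 5 = 0b1001011111001010000110101010111000000 = 81491350976

81491350976


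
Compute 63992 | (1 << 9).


63992 | (1 << 9) = 63992 | 512 = 64504

64504


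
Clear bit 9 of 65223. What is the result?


65223 & ~(1 << 9) = 64711

64711


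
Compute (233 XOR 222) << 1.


Step 1: 233 ^ 222 = 55
Step 2: 55 << 1 = 110

110


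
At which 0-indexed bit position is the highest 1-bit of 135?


0b10000111. Highest set bit at position 7

7


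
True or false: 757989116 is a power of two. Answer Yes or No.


0b101101001011011111111011111100. Multiple bits set => No

No


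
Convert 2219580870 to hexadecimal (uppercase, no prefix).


2219580870 = 844C1DC6 hex

844C1DC6


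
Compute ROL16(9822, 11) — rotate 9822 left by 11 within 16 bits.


Rotate 0b10011001011110 left by 11 (16-bit) = 0b1111000100110010 = 61746

61746


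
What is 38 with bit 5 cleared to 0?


38 & ~(1 << 5) = 6

6


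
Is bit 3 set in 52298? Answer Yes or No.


0b1100110001001010, bit 3 = 1. Yes

Yes


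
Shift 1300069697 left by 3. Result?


0b1001101011111010111110101000001 << 3 = 0b1001101011111010111110101000001000 = 10400557576

10400557576


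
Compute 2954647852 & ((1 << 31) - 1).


2954647852 & 2147483647 = 807164204

807164204


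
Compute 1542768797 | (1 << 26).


1542768797 | (1 << 26) = 1542768797 | 67108864 = 1609877661

1609877661


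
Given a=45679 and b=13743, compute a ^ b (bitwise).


45679 ^ 13743 = 34752

34752


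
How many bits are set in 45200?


0b1011000010010000 has 5 set bits

5


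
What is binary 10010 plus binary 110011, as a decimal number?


10010 + 110011 = 1000101 = 69

69


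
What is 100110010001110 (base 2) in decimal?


100110010001110 in decimal = 19598

19598


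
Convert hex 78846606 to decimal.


78846606 hex = 2021942790 decimal

2021942790


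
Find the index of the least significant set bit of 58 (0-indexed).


0b111010. Lowest set bit at position 1

1


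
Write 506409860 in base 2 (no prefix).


506409860 = 11110001011110011001110000100 in binary

11110001011110011001110000100


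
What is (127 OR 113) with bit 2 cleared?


Step 1: 127 | 113 = 127
Step 2: 127 & ~(1 << 2) = 123

123


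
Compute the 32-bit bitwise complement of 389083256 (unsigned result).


~0b10111001100001111000001111000 = 0b11101000110011110000111110000111 = 3905884039 (32-bit unsigned)

3905884039


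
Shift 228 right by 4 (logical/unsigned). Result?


0b11100100 >> 4 = 0b1110 = 14

14


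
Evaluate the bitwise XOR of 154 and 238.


0b10011010 ^ 0b11101110 = 0b1110100 = 116

116


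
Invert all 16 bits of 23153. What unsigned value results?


23153 ^ 65535 = 42382

42382


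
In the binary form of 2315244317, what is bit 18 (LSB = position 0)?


0b10001001111111111101001100011101, position 18 = 1

1


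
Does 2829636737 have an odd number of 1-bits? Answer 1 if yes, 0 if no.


0b10101000101010001101010010000001 has 12 ones => parity 0

0


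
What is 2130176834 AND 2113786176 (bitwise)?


0b1111110111101111110101101000010 & 0b1111101111111011101000101000000 = 0b1111100111101011100000101000000 = 2096480576

2096480576


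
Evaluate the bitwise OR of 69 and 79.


0b1000101 | 0b1001111 = 0b1001111 = 79

79


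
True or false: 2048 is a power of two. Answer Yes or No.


0b100000000000. Only one bit set => Yes

Yes


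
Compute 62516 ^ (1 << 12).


62516 ^ (1 << 12) = 62516 ^ 4096 = 58420

58420


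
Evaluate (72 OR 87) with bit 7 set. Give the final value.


Step 1: 72 | 87 = 95
Step 2: 95 | (1 << 7) = 95 | 128 = 223

223


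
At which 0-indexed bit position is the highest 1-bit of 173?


0b10101101. Highest set bit at position 7

7


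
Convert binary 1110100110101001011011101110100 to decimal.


1110100110101001011011101110100 in decimal = 1960097652

1960097652


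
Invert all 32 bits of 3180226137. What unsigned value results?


3180226137 ^ 4294967295 = 1114741158

1114741158


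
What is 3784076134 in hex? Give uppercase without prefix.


3784076134 = E18C6B66 hex

E18C6B66


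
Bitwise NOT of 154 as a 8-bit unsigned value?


~0b10011010 = 0b1100101 = 101 (8-bit unsigned)

101


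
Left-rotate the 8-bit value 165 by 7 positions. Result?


Rotate 0b10100101 left by 7 (8-bit) = 0b11010010 = 210

210


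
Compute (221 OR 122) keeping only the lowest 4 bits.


Step 1: 221 | 122 = 255
Step 2: 255 & 15 = 15

15


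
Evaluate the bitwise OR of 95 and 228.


0b1011111 | 0b11100100 = 0b11111111 = 255

255


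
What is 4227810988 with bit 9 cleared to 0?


4227810988 & ~(1 << 9) = 4227810476

4227810476


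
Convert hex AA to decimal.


AA hex = 170 decimal

170


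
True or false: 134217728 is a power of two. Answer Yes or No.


0b1000000000000000000000000000. Only one bit set => Yes

Yes


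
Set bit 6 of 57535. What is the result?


57535 | (1 << 6) = 57535 | 64 = 57599

57599


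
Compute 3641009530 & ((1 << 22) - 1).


3641009530 & 4194303 = 353658

353658


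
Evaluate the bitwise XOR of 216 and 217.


0b11011000 ^ 0b11011001 = 0b1 = 1

1


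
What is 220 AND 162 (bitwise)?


0b11011100 & 0b10100010 = 0b10000000 = 128

128


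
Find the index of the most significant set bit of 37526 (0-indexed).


0b1001001010010110. Highest set bit at position 15

15


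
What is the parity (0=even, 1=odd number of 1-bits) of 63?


0b111111 has 6 ones => parity 0

0


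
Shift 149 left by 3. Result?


0b10010101 << 3 = 0b10010101000 = 1192

1192


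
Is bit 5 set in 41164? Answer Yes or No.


0b1010000011001100, bit 5 = 0. No

No


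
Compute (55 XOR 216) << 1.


Step 1: 55 ^ 216 = 239
Step 2: 239 << 1 = 478

478


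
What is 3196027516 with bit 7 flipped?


3196027516 ^ (1 << 7) = 3196027516 ^ 128 = 3196027644

3196027644


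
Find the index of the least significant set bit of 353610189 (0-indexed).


0b10101000100111010100111001101. Lowest set bit at position 0

0


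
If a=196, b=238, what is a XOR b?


196 ^ 238 = 42

42


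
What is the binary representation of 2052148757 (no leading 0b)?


2052148757 = 1111010010100010100111000010101 in binary

1111010010100010100111000010101


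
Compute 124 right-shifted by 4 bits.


0b1111100 >> 4 = 0b111 = 7

7


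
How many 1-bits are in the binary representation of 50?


0b110010 has 3 set bits

3


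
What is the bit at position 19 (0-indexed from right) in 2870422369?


0b10101011000101110010101101100001, position 19 = 0

0


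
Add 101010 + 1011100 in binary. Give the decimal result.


101010 + 1011100 = 10000110 = 134

134


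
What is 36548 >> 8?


0b1000111011000100 >> 8 = 0b10001110 = 142

142


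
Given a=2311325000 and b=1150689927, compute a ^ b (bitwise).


2311325000 ^ 1150689927 = 3444713423

3444713423


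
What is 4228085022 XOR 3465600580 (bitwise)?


0b11111100000000110111010100011110 ^ 0b11001110100100001101111001000100 = 0b110010100100111010101101011010 = 848538458

848538458


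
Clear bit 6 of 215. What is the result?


215 & ~(1 << 6) = 151

151


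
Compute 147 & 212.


0b10010011 & 0b11010100 = 0b10010000 = 144

144


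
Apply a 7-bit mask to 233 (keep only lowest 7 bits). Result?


233 & 127 = 105

105


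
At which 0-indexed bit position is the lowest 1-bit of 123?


0b1111011. Lowest set bit at position 0

0


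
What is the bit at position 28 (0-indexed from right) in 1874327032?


0b1101111101101111111010111111000, position 28 = 0

0


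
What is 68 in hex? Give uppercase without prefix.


68 = 44 hex

44


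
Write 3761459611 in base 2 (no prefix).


3761459611 = 11100000001100110101000110011011 in binary

11100000001100110101000110011011


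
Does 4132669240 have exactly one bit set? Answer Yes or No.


0b11110110010100111000011100111000. Multiple bits set => No

No


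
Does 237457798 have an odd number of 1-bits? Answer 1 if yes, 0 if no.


0b1110001001110101000110000110 has 13 ones => parity 1

1


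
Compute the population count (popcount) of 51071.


0b1100011101111111 has 12 set bits

12


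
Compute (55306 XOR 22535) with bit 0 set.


Step 1: 55306 ^ 22535 = 32781
Step 2: 32781 | (1 << 0) = 32781 | 1 = 32781

32781


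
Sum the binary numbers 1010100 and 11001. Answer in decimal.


1010100 + 11001 = 1101101 = 109

109


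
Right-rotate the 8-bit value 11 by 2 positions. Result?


Rotate 0b1011 right by 2 (8-bit) = 0b11000010 = 194

194


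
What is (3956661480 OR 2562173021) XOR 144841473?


Step 1: 3956661480 | 2562173021 = 4227333373
Step 2: 4227333373 ^ 144841473 = 4082493436

4082493436


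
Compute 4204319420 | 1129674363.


0b11111010100110001101001010111100 | 0b1000011010101010111011001111011 = 0b11111011110111011111011011111111 = 4225627903

4225627903


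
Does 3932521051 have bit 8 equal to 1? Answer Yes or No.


0b11101010011001011000001001011011, bit 8 = 0. No

No


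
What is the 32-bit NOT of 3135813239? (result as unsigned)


~0b10111010111010001011011001110111 = 0b1000101000101110100100110001000 = 1159154056 (32-bit unsigned)

1159154056


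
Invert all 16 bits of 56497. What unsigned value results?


56497 ^ 65535 = 9038

9038


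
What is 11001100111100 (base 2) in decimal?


11001100111100 in decimal = 13116

13116


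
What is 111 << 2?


0b1101111 << 2 = 0b110111100 = 444

444


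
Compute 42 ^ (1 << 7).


42 ^ (1 << 7) = 42 ^ 128 = 170

170


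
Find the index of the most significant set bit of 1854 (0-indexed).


0b11100111110. Highest set bit at position 10

10


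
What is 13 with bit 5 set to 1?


13 | (1 << 5) = 13 | 32 = 45

45


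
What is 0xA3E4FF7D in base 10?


A3E4FF7D hex = 2749693821 decimal

2749693821


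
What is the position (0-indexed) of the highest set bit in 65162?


0b1111111010001010. Highest set bit at position 15

15


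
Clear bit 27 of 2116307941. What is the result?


2116307941 & ~(1 << 27) = 1982090213

1982090213


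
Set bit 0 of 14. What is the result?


14 | (1 << 0) = 14 | 1 = 15

15


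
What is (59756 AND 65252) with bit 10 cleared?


Step 1: 59756 & 65252 = 59492
Step 2: 59492 & ~(1 << 10) = 59492

59492


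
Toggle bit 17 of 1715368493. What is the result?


1715368493 ^ (1 << 17) = 1715368493 ^ 131072 = 1715237421

1715237421


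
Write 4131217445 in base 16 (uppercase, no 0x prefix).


4131217445 = F63D6025 hex

F63D6025


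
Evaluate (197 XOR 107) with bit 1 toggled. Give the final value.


Step 1: 197 ^ 107 = 174
Step 2: 174 ^ (1 << 1) = 174 ^ 2 = 172

172


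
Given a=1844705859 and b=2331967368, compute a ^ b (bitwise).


1844705859 ^ 2331967368 = 3876390347

3876390347


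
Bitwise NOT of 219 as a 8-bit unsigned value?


~0b11011011 = 0b100100 = 36 (8-bit unsigned)

36


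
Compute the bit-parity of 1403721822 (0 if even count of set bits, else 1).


0b1010011101010110001100001011110 has 16 ones => parity 0

0


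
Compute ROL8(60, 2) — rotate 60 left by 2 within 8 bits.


Rotate 0b111100 left by 2 (8-bit) = 0b11110000 = 240

240


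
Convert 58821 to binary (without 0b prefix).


58821 = 1110010111000101 in binary

1110010111000101


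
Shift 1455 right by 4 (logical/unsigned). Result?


0b10110101111 >> 4 = 0b1011010 = 90

90


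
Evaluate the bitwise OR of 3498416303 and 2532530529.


0b11010000100001011001100010101111 | 0b10010110111100110101100101100001 = 0b11010110111101111101100111101111 = 3606567407

3606567407


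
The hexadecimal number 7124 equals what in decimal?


7124 hex = 28964 decimal

28964


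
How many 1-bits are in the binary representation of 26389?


0b110011100010101 has 8 set bits

8


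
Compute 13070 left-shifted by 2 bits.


0b11001100001110 << 2 = 0b1100110000111000 = 52280

52280


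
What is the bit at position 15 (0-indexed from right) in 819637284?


0b110000110110101010110000100100, position 15 = 1

1


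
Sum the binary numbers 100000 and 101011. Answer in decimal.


100000 + 101011 = 1001011 = 75

75


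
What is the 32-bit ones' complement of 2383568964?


2383568964 ^ 4294967295 = 1911398331

1911398331


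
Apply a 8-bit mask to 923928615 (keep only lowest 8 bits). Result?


923928615 & 255 = 39

39


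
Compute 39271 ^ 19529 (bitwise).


0b1001100101100111 ^ 0b100110001001001 = 0b1101010100101110 = 54574

54574


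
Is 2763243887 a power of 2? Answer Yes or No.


0b10100100101100111100000101101111. Multiple bits set => No

No


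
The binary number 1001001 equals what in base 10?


1001001 in decimal = 73

73


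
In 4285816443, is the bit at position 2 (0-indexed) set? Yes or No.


0b11111111011101000101111001111011, bit 2 = 0. No

No


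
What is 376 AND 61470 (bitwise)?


0b101111000 & 0b1111000000011110 = 0b11000 = 24

24


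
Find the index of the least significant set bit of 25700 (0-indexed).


0b110010001100100. Lowest set bit at position 2

2


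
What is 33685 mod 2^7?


33685 & 127 = 21

21


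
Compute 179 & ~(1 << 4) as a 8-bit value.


179 & ~(1 << 4) = 163

163


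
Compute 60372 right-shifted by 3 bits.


0b1110101111010100 >> 3 = 0b1110101111010 = 7546

7546


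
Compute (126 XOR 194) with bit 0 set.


Step 1: 126 ^ 194 = 188
Step 2: 188 | (1 << 0) = 188 | 1 = 189

189


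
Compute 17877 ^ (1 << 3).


17877 ^ (1 << 3) = 17877 ^ 8 = 17885

17885


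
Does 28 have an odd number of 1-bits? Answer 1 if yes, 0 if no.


0b11100 has 3 ones => parity 1

1


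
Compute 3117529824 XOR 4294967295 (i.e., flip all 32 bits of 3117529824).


3117529824 ^ 4294967295 = 1177437471

1177437471


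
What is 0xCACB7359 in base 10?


CACB7359 hex = 3402330969 decimal

3402330969


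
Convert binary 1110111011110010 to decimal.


1110111011110010 in decimal = 61170

61170


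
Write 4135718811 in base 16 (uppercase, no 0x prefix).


4135718811 = F6820F9B hex

F6820F9B


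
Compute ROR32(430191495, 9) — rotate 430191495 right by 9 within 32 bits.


Rotate 0b11001101001000011001110000111 right by 9 (32-bit) = 0b11000011100011001101001000011001 = 3280785945

3280785945


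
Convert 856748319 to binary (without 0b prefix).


856748319 = 110011000100001111000100011111 in binary

110011000100001111000100011111


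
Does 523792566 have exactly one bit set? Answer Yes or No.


0b11111001110000111000010110110. Multiple bits set => No

No


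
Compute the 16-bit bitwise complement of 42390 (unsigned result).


~0b1010010110010110 = 0b101101001101001 = 23145 (16-bit unsigned)

23145


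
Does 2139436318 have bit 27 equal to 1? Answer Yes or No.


0b1111111100001010011010100011110, bit 27 = 1. Yes

Yes


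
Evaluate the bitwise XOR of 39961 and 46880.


0b1001110000011001 ^ 0b1011011100100000 = 0b10101100111001 = 11065

11065


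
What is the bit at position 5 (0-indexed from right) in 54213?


0b1101001111000101, position 5 = 0

0


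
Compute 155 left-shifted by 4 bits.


0b10011011 << 4 = 0b100110110000 = 2480

2480


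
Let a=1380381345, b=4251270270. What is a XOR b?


1380381345 ^ 4251270270 = 2938359519

2938359519


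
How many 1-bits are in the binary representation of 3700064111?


0b11011100100010100111111101101111 has 21 set bits

21


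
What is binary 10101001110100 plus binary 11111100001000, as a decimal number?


10101001110100 + 11111100001000 = 110100101111100 = 27004

27004


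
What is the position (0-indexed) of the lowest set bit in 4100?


0b1000000000100. Lowest set bit at position 2

2


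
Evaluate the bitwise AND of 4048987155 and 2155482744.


0b11110001010101101010010000010011 & 0b10000000011110100000111001111000 = 0b10000000010100100000010000010000 = 2152858640

2152858640


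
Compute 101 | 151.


0b1100101 | 0b10010111 = 0b11110111 = 247

247


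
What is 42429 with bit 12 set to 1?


42429 | (1 << 12) = 42429 | 4096 = 46525

46525


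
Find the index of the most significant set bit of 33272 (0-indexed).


0b1000000111111000. Highest set bit at position 15

15


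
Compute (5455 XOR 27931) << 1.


Step 1: 5455 ^ 27931 = 30804
Step 2: 30804 << 1 = 61608

61608


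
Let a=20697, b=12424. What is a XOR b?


20697 ^ 12424 = 24657

24657


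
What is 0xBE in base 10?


BE hex = 190 decimal

190


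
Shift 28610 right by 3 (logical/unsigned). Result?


0b110111111000010 >> 3 = 0b110111111000 = 3576

3576


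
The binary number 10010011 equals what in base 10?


10010011 in decimal = 147

147


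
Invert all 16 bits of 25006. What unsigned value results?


25006 ^ 65535 = 40529

40529


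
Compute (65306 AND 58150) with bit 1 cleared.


Step 1: 65306 & 58150 = 58114
Step 2: 58114 & ~(1 << 1) = 58112

58112


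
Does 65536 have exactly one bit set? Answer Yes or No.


0b10000000000000000. Only one bit set => Yes

Yes


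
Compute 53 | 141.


0b110101 | 0b10001101 = 0b10111101 = 189

189


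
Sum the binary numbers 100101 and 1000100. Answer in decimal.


100101 + 1000100 = 1101001 = 105

105


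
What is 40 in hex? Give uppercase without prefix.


40 = 28 hex

28


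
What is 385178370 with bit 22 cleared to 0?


385178370 & ~(1 << 22) = 380984066

380984066


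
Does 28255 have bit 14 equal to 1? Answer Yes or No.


0b110111001011111, bit 14 = 1. Yes

Yes


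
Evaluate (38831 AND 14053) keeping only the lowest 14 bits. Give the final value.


Step 1: 38831 & 14053 = 5797
Step 2: 5797 & 16383 = 5797

5797


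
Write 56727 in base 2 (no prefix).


56727 = 1101110110010111 in binary

1101110110010111


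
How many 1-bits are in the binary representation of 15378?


0b11110000010010 has 6 set bits

6


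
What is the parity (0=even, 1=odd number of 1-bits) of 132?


0b10000100 has 2 ones => parity 0

0


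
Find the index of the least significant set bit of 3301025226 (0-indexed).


0b11000100110000011010010111001010. Lowest set bit at position 1

1


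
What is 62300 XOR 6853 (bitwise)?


0b1111001101011100 ^ 0b1101011000101 = 0b1110100110011001 = 59801

59801


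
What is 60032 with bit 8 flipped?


60032 ^ (1 << 8) = 60032 ^ 256 = 60288

60288


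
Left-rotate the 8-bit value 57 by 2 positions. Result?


Rotate 0b111001 left by 2 (8-bit) = 0b11100100 = 228

228


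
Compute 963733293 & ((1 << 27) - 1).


963733293 & 134217727 = 24209197

24209197


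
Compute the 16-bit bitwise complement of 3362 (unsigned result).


~0b110100100010 = 0b1111001011011101 = 62173 (16-bit unsigned)

62173


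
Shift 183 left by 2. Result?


0b10110111 << 2 = 0b1011011100 = 732

732


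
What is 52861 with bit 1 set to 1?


52861 | (1 << 1) = 52861 | 2 = 52863

52863


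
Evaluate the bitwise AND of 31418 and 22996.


0b111101010111010 & 0b101100111010100 = 0b101100010010000 = 22672

22672


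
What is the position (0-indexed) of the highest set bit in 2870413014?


0b10101011000101110000011011010110. Highest set bit at position 31

31


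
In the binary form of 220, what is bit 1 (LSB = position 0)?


0b11011100, position 1 = 0

0


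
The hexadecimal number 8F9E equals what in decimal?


8F9E hex = 36766 decimal

36766


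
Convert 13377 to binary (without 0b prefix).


13377 = 11010001000001 in binary

11010001000001


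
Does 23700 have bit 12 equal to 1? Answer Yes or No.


0b101110010010100, bit 12 = 1. Yes

Yes


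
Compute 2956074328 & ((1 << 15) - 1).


2956074328 & 32767 = 7512

7512


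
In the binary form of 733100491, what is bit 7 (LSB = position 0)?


0b101011101100100011100111001011, position 7 = 1

1


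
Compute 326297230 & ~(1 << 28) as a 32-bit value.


326297230 & ~(1 << 28) = 57861774

57861774


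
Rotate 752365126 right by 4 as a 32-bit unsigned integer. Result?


Rotate 0b101100110110000010111001000110 right by 4 (32-bit) = 0b1100010110011011000001011100100 = 1657635556

1657635556


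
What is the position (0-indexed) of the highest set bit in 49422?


0b1100000100001110. Highest set bit at position 15

15


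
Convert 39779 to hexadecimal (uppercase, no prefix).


39779 = 9B63 hex

9B63


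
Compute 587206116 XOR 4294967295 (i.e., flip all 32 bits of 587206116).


587206116 ^ 4294967295 = 3707761179

3707761179


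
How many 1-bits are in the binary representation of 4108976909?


0b11110100111010100000001100001101 has 15 set bits

15


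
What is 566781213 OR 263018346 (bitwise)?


0b100001110010000110010100011101 | 0b1111101011010101011101101010 = 0b101111111011010111011101111111 = 804091775

804091775


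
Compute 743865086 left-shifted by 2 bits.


0b101100010101100111101011111110 << 2 = 0b10110001010110011110101111111000 = 2975460344

2975460344


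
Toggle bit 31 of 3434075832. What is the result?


3434075832 ^ (1 << 31) = 3434075832 ^ 2147483648 = 1286592184

1286592184


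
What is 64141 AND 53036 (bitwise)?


0b1111101010001101 & 0b1100111100101100 = 0b1100101000001100 = 51724

51724


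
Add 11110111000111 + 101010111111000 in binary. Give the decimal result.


11110111000111 + 101010111111000 = 1001001110111111 = 37823

37823


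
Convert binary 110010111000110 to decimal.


110010111000110 in decimal = 26054

26054


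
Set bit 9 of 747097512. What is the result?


747097512 | (1 << 9) = 747097512 | 512 = 747098024

747098024


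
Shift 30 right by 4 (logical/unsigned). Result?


0b11110 >> 4 = 0b1 = 1

1


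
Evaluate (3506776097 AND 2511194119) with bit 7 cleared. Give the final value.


Step 1: 3506776097 & 2511194119 = 2433026049
Step 2: 2433026049 & ~(1 << 7) = 2433026049

2433026049


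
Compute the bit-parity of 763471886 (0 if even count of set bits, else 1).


0b101101100000011010100000001110 has 12 ones => parity 0

0


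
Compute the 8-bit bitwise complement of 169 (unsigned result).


~0b10101001 = 0b1010110 = 86 (8-bit unsigned)

86


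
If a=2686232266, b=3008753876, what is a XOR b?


2686232266 ^ 3008753876 = 323573278

323573278


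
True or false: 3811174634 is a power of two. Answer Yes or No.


0b11100011001010011110100011101010. Multiple bits set => No

No


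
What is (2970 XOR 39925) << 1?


Step 1: 2970 ^ 39925 = 36975
Step 2: 36975 << 1 = 73950

73950


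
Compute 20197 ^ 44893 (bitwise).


0b100111011100101 ^ 0b1010111101011101 = 0b1110000110111000 = 57784

57784


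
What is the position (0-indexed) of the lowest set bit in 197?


0b11000101. Lowest set bit at position 0

0


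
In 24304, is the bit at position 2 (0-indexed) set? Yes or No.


0b101111011110000, bit 2 = 0. No

No


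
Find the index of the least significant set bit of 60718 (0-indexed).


0b1110110100101110. Lowest set bit at position 1

1


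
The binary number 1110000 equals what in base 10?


1110000 in decimal = 112

112


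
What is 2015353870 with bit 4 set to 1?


2015353870 | (1 << 4) = 2015353870 | 16 = 2015353886

2015353886


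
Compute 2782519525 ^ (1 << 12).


2782519525 ^ (1 << 12) = 2782519525 ^ 4096 = 2782523621

2782523621


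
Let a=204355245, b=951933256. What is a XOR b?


204355245 ^ 951933256 = 882077669

882077669


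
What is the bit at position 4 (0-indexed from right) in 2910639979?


0b10101101011111001101011101101011, position 4 = 0

0


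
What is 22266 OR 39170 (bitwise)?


0b101011011111010 | 0b1001100100000010 = 0b1101111111111010 = 57338

57338


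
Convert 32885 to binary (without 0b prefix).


32885 = 1000000001110101 in binary

1000000001110101


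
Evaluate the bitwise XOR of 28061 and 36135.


0b110110110011101 ^ 0b1000110100100111 = 0b1110000010111010 = 57530

57530


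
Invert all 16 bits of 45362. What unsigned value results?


45362 ^ 65535 = 20173

20173


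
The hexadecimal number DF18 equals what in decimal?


DF18 hex = 57112 decimal

57112


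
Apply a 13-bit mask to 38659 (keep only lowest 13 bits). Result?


38659 & 8191 = 5891

5891


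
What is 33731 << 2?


0b1000001111000011 << 2 = 0b100000111100001100 = 134924

134924


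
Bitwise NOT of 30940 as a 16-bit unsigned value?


~0b111100011011100 = 0b1000011100100011 = 34595 (16-bit unsigned)

34595


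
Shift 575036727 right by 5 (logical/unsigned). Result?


0b100010010001100101110100110111 >> 5 = 0b1000100100011001011101001 = 17969897

17969897


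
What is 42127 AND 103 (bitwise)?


0b1010010010001111 & 0b1100111 = 0b111 = 7

7


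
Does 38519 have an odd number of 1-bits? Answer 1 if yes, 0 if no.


0b1001011001110111 has 10 ones => parity 0

0


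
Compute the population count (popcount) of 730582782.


0b101011100010111100111011111110 has 20 set bits

20


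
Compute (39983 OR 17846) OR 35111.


Step 1: 39983 | 17846 = 56767
Step 2: 56767 | 35111 = 56767

56767


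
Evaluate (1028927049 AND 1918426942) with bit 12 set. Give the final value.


Step 1: 1028927049 & 1918426942 = 810552840
Step 2: 810552840 | (1 << 12) = 810552840 | 4096 = 810556936

810556936


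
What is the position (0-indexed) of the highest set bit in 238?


0b11101110. Highest set bit at position 7

7


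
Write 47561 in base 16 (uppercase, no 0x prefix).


47561 = B9C9 hex

B9C9


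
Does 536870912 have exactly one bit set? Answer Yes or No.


0b100000000000000000000000000000. Only one bit set => Yes

Yes


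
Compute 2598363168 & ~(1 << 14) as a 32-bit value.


2598363168 & ~(1 << 14) = 2598346784

2598346784


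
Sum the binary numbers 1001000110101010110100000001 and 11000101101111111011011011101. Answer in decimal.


1001000110101010110100000001 + 11000101101111111011011011101 = 100001110100101010001111011110 = 567452638

567452638


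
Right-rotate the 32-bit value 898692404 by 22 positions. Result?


Rotate 0b110101100100001111010100110100 right by 22 (32-bit) = 0b1000011110101001101000011010110 = 1138020566

1138020566


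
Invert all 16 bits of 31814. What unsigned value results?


31814 ^ 65535 = 33721

33721


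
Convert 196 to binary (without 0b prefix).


196 = 11000100 in binary

11000100


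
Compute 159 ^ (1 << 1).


159 ^ (1 << 1) = 159 ^ 2 = 157

157


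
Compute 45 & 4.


0b101101 & 0b100 = 0b100 = 4

4


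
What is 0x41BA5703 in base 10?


41BA5703 hex = 1102731011 decimal

1102731011


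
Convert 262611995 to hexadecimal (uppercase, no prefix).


262611995 = FA7241B hex

FA7241B


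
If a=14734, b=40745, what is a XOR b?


14734 ^ 40745 = 42663

42663


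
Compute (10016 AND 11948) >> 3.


Step 1: 10016 & 11948 = 9760
Step 2: 9760 >> 3 = 1220

1220


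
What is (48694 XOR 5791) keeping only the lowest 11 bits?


Step 1: 48694 ^ 5791 = 43177
Step 2: 43177 & 2047 = 169

169


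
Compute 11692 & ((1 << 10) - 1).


11692 & 1023 = 428

428


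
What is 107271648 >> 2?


0b110011001001101010111100000 >> 2 = 0b1100110010011010101111000 = 26817912

26817912


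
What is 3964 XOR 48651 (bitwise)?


0b111101111100 ^ 0b1011111000001011 = 0b1011000101110111 = 45431

45431


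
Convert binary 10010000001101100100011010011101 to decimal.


10010000001101100100011010011101 in decimal = 2419476125

2419476125


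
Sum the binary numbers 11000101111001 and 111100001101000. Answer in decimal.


11000101111001 + 111100001101000 = 1010100111100001 = 43489

43489


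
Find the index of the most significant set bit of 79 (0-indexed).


0b1001111. Highest set bit at position 6

6


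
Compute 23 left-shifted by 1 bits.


0b10111 << 1 = 0b101110 = 46

46


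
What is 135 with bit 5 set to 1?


135 | (1 << 5) = 135 | 32 = 167

167


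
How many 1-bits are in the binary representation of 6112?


0b1011111100000 has 7 set bits

7


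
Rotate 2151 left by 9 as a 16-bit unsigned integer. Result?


Rotate 0b100001100111 left by 9 (16-bit) = 0b1100111000010000 = 52752

52752


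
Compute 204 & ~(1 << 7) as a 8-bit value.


204 & ~(1 << 7) = 76

76


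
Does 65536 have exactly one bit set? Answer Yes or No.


0b10000000000000000. Only one bit set => Yes

Yes
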